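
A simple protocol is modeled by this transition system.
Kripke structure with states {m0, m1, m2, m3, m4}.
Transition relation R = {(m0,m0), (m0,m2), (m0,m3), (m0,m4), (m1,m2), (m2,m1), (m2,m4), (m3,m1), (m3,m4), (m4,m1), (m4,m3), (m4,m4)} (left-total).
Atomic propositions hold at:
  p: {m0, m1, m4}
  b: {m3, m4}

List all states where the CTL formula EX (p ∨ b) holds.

Sat(p ∨ b) = {m0, m1, m3, m4}
Sat(EX (p ∨ b)) = {s : some successor in {m0, m1, m3, m4}} = {m0, m2, m3, m4}

{m0, m2, m3, m4}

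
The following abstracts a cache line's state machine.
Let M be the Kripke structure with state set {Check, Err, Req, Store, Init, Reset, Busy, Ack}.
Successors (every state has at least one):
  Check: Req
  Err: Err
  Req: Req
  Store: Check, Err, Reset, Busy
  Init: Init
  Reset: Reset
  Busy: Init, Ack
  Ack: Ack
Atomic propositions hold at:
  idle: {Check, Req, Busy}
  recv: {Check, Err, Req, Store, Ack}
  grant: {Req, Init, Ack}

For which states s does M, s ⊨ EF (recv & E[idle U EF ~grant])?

Sat(~grant) = {Check, Err, Store, Reset, Busy}
EF ~grant: least fixpoint, start Z0 = {Check, Err, Store, Reset, Busy}, add states with some successor in Z. Already a fixed point.
Sat(EF ~grant) = {Check, Err, Store, Reset, Busy}
E[idle U EF ~grant]: least fixpoint, start Z0 = Sat(EF ~grant) = {Check, Err, Store, Reset, Busy}, add states in Sat(idle) with some successor in Z. Already a fixed point.
Sat(E[idle U EF ~grant]) = {Check, Err, Store, Reset, Busy}
Sat(recv & E[idle U EF ~grant]) = {Check, Err, Store}
EF (recv & E[idle U EF ~grant]): least fixpoint, start Z0 = {Check, Err, Store}, add states with some successor in Z. Already a fixed point.
Sat(EF (recv & E[idle U EF ~grant])) = {Check, Err, Store}

{Check, Err, Store}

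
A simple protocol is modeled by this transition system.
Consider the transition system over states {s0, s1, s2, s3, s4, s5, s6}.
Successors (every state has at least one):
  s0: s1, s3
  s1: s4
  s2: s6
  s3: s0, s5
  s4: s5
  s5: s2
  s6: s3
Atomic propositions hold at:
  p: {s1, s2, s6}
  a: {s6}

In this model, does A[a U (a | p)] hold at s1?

Yes

Sat(a | p) = {s1, s2, s6}
A[a U (a | p)]: least fixpoint, start Z0 = Sat((a | p)) = {s1, s2, s6}, add states in Sat(a) with every successor in Z. Already a fixed point.
Sat(A[a U (a | p)]) = {s1, s2, s6}
s1 ∈ Sat(A[a U (a | p)]) = {s1, s2, s6}, so the formula holds at s1.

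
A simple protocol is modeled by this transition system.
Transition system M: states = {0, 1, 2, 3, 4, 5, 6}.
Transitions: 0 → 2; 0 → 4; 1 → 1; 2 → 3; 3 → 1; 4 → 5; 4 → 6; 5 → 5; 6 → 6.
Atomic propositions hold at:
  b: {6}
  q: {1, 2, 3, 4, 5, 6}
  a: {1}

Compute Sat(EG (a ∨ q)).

{1, 2, 3, 4, 5, 6}

Sat(a ∨ q) = {1, 2, 3, 4, 5, 6}
EG (a ∨ q): greatest fixpoint, start Z0 = {1, 2, 3, 4, 5, 6}, keep only states in Sat with some successor in Z. Already a fixed point.
Sat(EG (a ∨ q)) = {1, 2, 3, 4, 5, 6}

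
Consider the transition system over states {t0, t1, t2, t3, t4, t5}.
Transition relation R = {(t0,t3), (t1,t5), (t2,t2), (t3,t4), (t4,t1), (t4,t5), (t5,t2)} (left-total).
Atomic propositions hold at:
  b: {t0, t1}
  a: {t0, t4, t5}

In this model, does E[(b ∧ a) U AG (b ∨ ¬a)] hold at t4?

Sat(b ∧ a) = {t0}
Sat(¬a) = {t1, t2, t3}
Sat(b ∨ ¬a) = {t0, t1, t2, t3}
AG (b ∨ ¬a): greatest fixpoint, start Z0 = {t0, t1, t2, t3}, keep only states in Sat with every successor in Z. Z1 = {t0, t2}; Z2 = {t2}; fixed.
Sat(AG (b ∨ ¬a)) = {t2}
E[(b ∧ a) U AG (b ∨ ¬a)]: least fixpoint, start Z0 = Sat(AG (b ∨ ¬a)) = {t2}, add states in Sat(b ∧ a) with some successor in Z. Already a fixed point.
Sat(E[(b ∧ a) U AG (b ∨ ¬a)]) = {t2}
t4 ∉ Sat(E[(b ∧ a) U AG (b ∨ ¬a)]) = {t2}, so the formula does not hold at t4.

No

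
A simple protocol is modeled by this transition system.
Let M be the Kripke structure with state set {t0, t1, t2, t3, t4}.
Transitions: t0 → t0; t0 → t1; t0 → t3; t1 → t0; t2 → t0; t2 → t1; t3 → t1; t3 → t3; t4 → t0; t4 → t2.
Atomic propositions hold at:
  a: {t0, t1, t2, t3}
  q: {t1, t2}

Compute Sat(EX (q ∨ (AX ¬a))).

{t0, t2, t3, t4}

Sat(¬a) = {t4}
Sat(AX ¬a) = {s : every successor in {t4}} = ∅
Sat(q ∨ (AX ¬a)) = {t1, t2}
Sat(EX (q ∨ (AX ¬a))) = {s : some successor in {t1, t2}} = {t0, t2, t3, t4}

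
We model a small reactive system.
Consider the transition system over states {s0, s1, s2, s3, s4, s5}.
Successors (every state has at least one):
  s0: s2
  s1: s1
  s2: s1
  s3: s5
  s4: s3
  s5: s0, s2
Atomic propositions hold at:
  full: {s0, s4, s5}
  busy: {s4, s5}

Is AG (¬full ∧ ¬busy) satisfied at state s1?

Yes

Sat(¬full) = {s1, s2, s3}
Sat(¬busy) = {s0, s1, s2, s3}
Sat(¬full ∧ ¬busy) = {s1, s2, s3}
AG (¬full ∧ ¬busy): greatest fixpoint, start Z0 = {s1, s2, s3}, keep only states in Sat with every successor in Z. Z1 = {s1, s2}; fixed.
Sat(AG (¬full ∧ ¬busy)) = {s1, s2}
s1 ∈ Sat(AG (¬full ∧ ¬busy)) = {s1, s2}, so the formula holds at s1.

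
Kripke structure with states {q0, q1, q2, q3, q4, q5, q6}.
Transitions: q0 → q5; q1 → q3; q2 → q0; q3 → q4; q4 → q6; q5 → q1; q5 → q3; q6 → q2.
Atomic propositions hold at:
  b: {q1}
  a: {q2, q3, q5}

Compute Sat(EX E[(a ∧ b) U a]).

{q0, q1, q5, q6}

Sat(a ∧ b) = ∅
E[(a ∧ b) U a]: least fixpoint, start Z0 = Sat(a) = {q2, q3, q5}, add states in Sat(a ∧ b) with some successor in Z. Already a fixed point.
Sat(E[(a ∧ b) U a]) = {q2, q3, q5}
Sat(EX E[(a ∧ b) U a]) = {s : some successor in {q2, q3, q5}} = {q0, q1, q5, q6}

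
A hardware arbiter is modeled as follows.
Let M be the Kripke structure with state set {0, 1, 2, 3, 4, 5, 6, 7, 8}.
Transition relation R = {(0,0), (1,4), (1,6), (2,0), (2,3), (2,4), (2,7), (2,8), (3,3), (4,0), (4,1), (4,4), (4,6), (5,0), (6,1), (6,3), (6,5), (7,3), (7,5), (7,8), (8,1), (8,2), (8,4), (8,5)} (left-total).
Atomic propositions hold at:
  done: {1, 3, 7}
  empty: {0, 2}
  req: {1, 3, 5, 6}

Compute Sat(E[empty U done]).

E[empty U done]: least fixpoint, start Z0 = Sat(done) = {1, 3, 7}, add states in Sat(empty) with some successor in Z. Z1 = {1, 2, 3, 7}; fixed.
Sat(E[empty U done]) = {1, 2, 3, 7}

{1, 2, 3, 7}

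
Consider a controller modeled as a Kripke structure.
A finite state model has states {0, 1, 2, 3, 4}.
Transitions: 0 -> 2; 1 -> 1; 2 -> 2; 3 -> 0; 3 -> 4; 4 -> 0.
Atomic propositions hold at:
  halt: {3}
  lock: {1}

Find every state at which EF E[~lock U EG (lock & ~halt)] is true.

Sat(~lock) = {0, 2, 3, 4}
Sat(~halt) = {0, 1, 2, 4}
Sat(lock & ~halt) = {1}
EG (lock & ~halt): greatest fixpoint, start Z0 = {1}, keep only states in Sat with some successor in Z. Already a fixed point.
Sat(EG (lock & ~halt)) = {1}
E[~lock U EG (lock & ~halt)]: least fixpoint, start Z0 = Sat(EG (lock & ~halt)) = {1}, add states in Sat(~lock) with some successor in Z. Already a fixed point.
Sat(E[~lock U EG (lock & ~halt)]) = {1}
EF E[~lock U EG (lock & ~halt)]: least fixpoint, start Z0 = {1}, add states with some successor in Z. Already a fixed point.
Sat(EF E[~lock U EG (lock & ~halt)]) = {1}

{1}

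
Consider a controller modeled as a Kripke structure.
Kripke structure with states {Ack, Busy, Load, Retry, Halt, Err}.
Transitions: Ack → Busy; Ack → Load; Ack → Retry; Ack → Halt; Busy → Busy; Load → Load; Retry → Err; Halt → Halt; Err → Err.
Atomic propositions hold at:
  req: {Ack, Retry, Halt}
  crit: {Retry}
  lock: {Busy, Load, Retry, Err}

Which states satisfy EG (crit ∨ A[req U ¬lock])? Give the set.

Sat(¬lock) = {Ack, Halt}
A[req U ¬lock]: least fixpoint, start Z0 = Sat(¬lock) = {Ack, Halt}, add states in Sat(req) with every successor in Z. Already a fixed point.
Sat(A[req U ¬lock]) = {Ack, Halt}
Sat(crit ∨ A[req U ¬lock]) = {Ack, Retry, Halt}
EG (crit ∨ A[req U ¬lock]): greatest fixpoint, start Z0 = {Ack, Retry, Halt}, keep only states in Sat with some successor in Z. Z1 = {Ack, Halt}; fixed.
Sat(EG (crit ∨ A[req U ¬lock])) = {Ack, Halt}

{Ack, Halt}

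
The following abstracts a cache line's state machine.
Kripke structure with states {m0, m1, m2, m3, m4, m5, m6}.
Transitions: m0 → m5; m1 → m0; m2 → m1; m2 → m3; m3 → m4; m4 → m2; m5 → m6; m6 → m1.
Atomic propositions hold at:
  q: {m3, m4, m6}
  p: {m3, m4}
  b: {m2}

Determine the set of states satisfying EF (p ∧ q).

{m2, m3, m4}

Sat(p ∧ q) = {m3, m4}
EF (p ∧ q): least fixpoint, start Z0 = {m3, m4}, add states with some successor in Z. Z1 = {m2, m3, m4}; fixed.
Sat(EF (p ∧ q)) = {m2, m3, m4}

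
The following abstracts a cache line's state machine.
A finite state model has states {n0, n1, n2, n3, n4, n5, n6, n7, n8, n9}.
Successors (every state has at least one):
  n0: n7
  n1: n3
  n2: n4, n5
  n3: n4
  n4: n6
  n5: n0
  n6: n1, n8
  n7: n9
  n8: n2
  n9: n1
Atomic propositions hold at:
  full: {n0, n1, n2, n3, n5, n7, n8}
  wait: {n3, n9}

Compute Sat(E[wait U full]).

{n0, n1, n2, n3, n5, n7, n8, n9}

E[wait U full]: least fixpoint, start Z0 = Sat(full) = {n0, n1, n2, n3, n5, n7, n8}, add states in Sat(wait) with some successor in Z. Z1 = {n0, n1, n2, n3, n5, n7, n8, n9}; fixed.
Sat(E[wait U full]) = {n0, n1, n2, n3, n5, n7, n8, n9}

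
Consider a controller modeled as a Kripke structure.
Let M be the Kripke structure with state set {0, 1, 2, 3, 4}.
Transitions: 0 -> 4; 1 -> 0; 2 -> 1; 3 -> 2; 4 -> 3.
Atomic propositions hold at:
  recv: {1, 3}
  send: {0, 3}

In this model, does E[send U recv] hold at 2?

E[send U recv]: least fixpoint, start Z0 = Sat(recv) = {1, 3}, add states in Sat(send) with some successor in Z. Already a fixed point.
Sat(E[send U recv]) = {1, 3}
2 ∉ Sat(E[send U recv]) = {1, 3}, so the formula does not hold at 2.

No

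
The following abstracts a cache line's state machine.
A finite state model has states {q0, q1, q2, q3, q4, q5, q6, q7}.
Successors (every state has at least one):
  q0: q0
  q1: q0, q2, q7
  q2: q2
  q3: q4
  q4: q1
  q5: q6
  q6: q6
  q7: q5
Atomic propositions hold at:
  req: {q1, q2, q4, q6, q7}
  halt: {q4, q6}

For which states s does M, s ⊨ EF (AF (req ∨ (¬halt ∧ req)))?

Sat(¬halt) = {q0, q1, q2, q3, q5, q7}
Sat(¬halt ∧ req) = {q1, q2, q7}
Sat(req ∨ (¬halt ∧ req)) = {q1, q2, q4, q6, q7}
AF (req ∨ (¬halt ∧ req)): least fixpoint, start Z0 = {q1, q2, q4, q6, q7}, add states with every successor in Z. Z1 = {q1, q2, q3, q4, q5, q6, q7}; fixed.
Sat(AF (req ∨ (¬halt ∧ req))) = {q1, q2, q3, q4, q5, q6, q7}
EF (AF (req ∨ (¬halt ∧ req))): least fixpoint, start Z0 = {q1, q2, q3, q4, q5, q6, q7}, add states with some successor in Z. Already a fixed point.
Sat(EF (AF (req ∨ (¬halt ∧ req)))) = {q1, q2, q3, q4, q5, q6, q7}

{q1, q2, q3, q4, q5, q6, q7}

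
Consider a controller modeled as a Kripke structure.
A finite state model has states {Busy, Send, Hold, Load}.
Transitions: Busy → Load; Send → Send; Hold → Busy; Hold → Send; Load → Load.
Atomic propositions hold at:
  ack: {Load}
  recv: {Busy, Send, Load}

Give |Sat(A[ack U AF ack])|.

2

AF ack: least fixpoint, start Z0 = {Load}, add states with every successor in Z. Z1 = {Busy, Load}; fixed.
Sat(AF ack) = {Busy, Load}
A[ack U AF ack]: least fixpoint, start Z0 = Sat(AF ack) = {Busy, Load}, add states in Sat(ack) with every successor in Z. Already a fixed point.
Sat(A[ack U AF ack]) = {Busy, Load}
|Sat(A[ack U AF ack])| = |{Busy, Load}| = 2.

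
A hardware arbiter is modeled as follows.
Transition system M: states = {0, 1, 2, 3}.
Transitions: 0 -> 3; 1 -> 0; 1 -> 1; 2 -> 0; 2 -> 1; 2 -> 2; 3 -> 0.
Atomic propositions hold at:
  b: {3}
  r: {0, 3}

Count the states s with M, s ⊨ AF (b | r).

Sat(b | r) = {0, 3}
AF (b | r): least fixpoint, start Z0 = {0, 3}, add states with every successor in Z. Already a fixed point.
Sat(AF (b | r)) = {0, 3}
|Sat(AF (b | r))| = |{0, 3}| = 2.

2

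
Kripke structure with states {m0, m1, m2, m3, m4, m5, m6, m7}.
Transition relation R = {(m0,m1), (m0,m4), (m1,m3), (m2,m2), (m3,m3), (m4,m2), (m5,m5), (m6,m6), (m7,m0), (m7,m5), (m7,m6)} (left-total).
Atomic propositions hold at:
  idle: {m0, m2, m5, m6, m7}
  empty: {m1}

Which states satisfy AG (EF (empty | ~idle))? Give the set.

{m1, m3}

Sat(~idle) = {m1, m3, m4}
Sat(empty | ~idle) = {m1, m3, m4}
EF (empty | ~idle): least fixpoint, start Z0 = {m1, m3, m4}, add states with some successor in Z. Z1 = {m0, m1, m3, m4}; Z2 = {m0, m1, m3, m4, m7}; fixed.
Sat(EF (empty | ~idle)) = {m0, m1, m3, m4, m7}
AG (EF (empty | ~idle)): greatest fixpoint, start Z0 = {m0, m1, m3, m4, m7}, keep only states in Sat with every successor in Z. Z1 = {m0, m1, m3}; Z2 = {m1, m3}; fixed.
Sat(AG (EF (empty | ~idle))) = {m1, m3}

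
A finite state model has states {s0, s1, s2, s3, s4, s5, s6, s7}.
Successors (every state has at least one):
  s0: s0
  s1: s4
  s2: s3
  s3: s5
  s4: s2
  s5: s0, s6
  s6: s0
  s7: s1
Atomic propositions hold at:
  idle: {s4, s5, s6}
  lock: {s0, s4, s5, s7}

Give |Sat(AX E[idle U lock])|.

E[idle U lock]: least fixpoint, start Z0 = Sat(lock) = {s0, s4, s5, s7}, add states in Sat(idle) with some successor in Z. Z1 = {s0, s4, s5, s6, s7}; fixed.
Sat(E[idle U lock]) = {s0, s4, s5, s6, s7}
Sat(AX E[idle U lock]) = {s : every successor in {s0, s4, s5, s6, s7}} = {s0, s1, s3, s5, s6}
|Sat(AX E[idle U lock])| = |{s0, s1, s3, s5, s6}| = 5.

5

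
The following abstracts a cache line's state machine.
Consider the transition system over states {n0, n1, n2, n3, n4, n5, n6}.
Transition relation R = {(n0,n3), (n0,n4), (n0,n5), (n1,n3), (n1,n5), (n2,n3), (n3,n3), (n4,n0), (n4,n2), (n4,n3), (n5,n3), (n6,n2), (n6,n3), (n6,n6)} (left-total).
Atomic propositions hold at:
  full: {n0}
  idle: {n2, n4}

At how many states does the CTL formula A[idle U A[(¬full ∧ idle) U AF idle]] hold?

Sat(¬full) = {n1, n2, n3, n4, n5, n6}
Sat(¬full ∧ idle) = {n2, n4}
AF idle: least fixpoint, start Z0 = {n2, n4}, add states with every successor in Z. Already a fixed point.
Sat(AF idle) = {n2, n4}
A[(¬full ∧ idle) U AF idle]: least fixpoint, start Z0 = Sat(AF idle) = {n2, n4}, add states in Sat(¬full ∧ idle) with every successor in Z. Already a fixed point.
Sat(A[(¬full ∧ idle) U AF idle]) = {n2, n4}
A[idle U A[(¬full ∧ idle) U AF idle]]: least fixpoint, start Z0 = Sat(A[(¬full ∧ idle) U AF idle]) = {n2, n4}, add states in Sat(idle) with every successor in Z. Already a fixed point.
Sat(A[idle U A[(¬full ∧ idle) U AF idle]]) = {n2, n4}
|Sat(A[idle U A[(¬full ∧ idle) U AF idle]])| = |{n2, n4}| = 2.

2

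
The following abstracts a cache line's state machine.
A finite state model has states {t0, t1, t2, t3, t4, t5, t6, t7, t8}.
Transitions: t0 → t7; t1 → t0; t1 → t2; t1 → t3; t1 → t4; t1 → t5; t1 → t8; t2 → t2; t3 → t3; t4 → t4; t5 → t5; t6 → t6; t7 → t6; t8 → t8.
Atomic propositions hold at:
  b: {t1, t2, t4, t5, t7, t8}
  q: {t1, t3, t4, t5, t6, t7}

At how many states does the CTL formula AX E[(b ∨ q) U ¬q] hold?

Sat(b ∨ q) = {t1, t2, t3, t4, t5, t6, t7, t8}
Sat(¬q) = {t0, t2, t8}
E[(b ∨ q) U ¬q]: least fixpoint, start Z0 = Sat(¬q) = {t0, t2, t8}, add states in Sat(b ∨ q) with some successor in Z. Z1 = {t0, t1, t2, t8}; fixed.
Sat(E[(b ∨ q) U ¬q]) = {t0, t1, t2, t8}
Sat(AX E[(b ∨ q) U ¬q]) = {s : every successor in {t0, t1, t2, t8}} = {t2, t8}
|Sat(AX E[(b ∨ q) U ¬q])| = |{t2, t8}| = 2.

2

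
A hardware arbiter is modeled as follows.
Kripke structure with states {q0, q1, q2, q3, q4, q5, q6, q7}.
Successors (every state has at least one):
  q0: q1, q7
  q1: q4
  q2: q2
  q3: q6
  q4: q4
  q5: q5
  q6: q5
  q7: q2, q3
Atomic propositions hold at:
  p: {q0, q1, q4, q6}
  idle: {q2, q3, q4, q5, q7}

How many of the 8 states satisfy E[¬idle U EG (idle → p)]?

3

Sat(¬idle) = {q0, q1, q6}
Sat(idle → p) = {q0, q1, q4, q6}
EG (idle → p): greatest fixpoint, start Z0 = {q0, q1, q4, q6}, keep only states in Sat with some successor in Z. Z1 = {q0, q1, q4}; fixed.
Sat(EG (idle → p)) = {q0, q1, q4}
E[¬idle U EG (idle → p)]: least fixpoint, start Z0 = Sat(EG (idle → p)) = {q0, q1, q4}, add states in Sat(¬idle) with some successor in Z. Already a fixed point.
Sat(E[¬idle U EG (idle → p)]) = {q0, q1, q4}
|Sat(E[¬idle U EG (idle → p)])| = |{q0, q1, q4}| = 3.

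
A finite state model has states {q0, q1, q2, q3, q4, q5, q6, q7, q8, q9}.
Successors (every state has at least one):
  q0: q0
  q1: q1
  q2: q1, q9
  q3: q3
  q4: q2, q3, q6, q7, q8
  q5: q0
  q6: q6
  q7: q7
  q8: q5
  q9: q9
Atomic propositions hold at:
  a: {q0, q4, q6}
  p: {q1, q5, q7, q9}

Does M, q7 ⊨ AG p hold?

Yes

AG p: greatest fixpoint, start Z0 = {q1, q5, q7, q9}, keep only states in Sat with every successor in Z. Z1 = {q1, q7, q9}; fixed.
Sat(AG p) = {q1, q7, q9}
q7 ∈ Sat(AG p) = {q1, q7, q9}, so the formula holds at q7.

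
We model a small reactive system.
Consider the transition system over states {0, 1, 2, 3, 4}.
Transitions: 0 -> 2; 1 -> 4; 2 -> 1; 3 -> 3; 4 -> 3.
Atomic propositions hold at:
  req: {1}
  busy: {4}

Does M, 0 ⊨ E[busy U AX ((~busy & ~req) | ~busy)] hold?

Yes

Sat(~busy) = {0, 1, 2, 3}
Sat(~req) = {0, 2, 3, 4}
Sat(~busy & ~req) = {0, 2, 3}
Sat((~busy & ~req) | ~busy) = {0, 1, 2, 3}
Sat(AX ((~busy & ~req) | ~busy)) = {s : every successor in {0, 1, 2, 3}} = {0, 2, 3, 4}
E[busy U AX ((~busy & ~req) | ~busy)]: least fixpoint, start Z0 = Sat(AX ((~busy & ~req) | ~busy)) = {0, 2, 3, 4}, add states in Sat(busy) with some successor in Z. Already a fixed point.
Sat(E[busy U AX ((~busy & ~req) | ~busy)]) = {0, 2, 3, 4}
0 ∈ Sat(E[busy U AX ((~busy & ~req) | ~busy)]) = {0, 2, 3, 4}, so the formula holds at 0.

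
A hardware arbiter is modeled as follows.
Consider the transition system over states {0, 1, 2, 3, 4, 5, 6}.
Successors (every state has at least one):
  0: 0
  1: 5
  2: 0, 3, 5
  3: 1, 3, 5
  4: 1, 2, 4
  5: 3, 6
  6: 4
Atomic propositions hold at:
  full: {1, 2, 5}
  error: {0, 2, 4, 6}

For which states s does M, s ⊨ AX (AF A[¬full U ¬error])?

{1, 3}

Sat(¬full) = {0, 3, 4, 6}
Sat(¬error) = {1, 3, 5}
A[¬full U ¬error]: least fixpoint, start Z0 = Sat(¬error) = {1, 3, 5}, add states in Sat(¬full) with every successor in Z. Already a fixed point.
Sat(A[¬full U ¬error]) = {1, 3, 5}
AF A[¬full U ¬error]: least fixpoint, start Z0 = {1, 3, 5}, add states with every successor in Z. Already a fixed point.
Sat(AF A[¬full U ¬error]) = {1, 3, 5}
Sat(AX (AF A[¬full U ¬error])) = {s : every successor in {1, 3, 5}} = {1, 3}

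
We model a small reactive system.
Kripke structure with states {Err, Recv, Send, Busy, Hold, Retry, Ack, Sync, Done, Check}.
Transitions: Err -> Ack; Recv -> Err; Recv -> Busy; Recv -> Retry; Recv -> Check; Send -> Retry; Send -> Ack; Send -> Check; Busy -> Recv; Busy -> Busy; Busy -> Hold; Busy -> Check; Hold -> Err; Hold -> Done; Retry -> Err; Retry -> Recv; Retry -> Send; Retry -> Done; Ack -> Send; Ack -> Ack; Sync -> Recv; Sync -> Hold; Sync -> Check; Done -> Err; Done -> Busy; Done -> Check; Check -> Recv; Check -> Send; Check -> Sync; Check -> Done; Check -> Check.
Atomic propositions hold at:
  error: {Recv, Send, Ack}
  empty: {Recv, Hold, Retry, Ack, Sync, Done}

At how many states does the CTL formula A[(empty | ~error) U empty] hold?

7

Sat(~error) = {Err, Busy, Hold, Retry, Sync, Done, Check}
Sat(empty | ~error) = {Err, Recv, Busy, Hold, Retry, Ack, Sync, Done, Check}
A[(empty | ~error) U empty]: least fixpoint, start Z0 = Sat(empty) = {Recv, Hold, Retry, Ack, Sync, Done}, add states in Sat(empty | ~error) with every successor in Z. Z1 = {Err, Recv, Hold, Retry, Ack, Sync, Done}; fixed.
Sat(A[(empty | ~error) U empty]) = {Err, Recv, Hold, Retry, Ack, Sync, Done}
|Sat(A[(empty | ~error) U empty])| = |{Err, Recv, Hold, Retry, Ack, Sync, Done}| = 7.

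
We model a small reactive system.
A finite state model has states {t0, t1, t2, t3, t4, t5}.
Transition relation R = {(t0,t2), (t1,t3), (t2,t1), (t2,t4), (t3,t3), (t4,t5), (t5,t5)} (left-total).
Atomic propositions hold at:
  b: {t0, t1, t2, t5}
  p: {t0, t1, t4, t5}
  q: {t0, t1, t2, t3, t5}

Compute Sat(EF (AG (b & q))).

{t0, t2, t4, t5}

Sat(b & q) = {t0, t1, t2, t5}
AG (b & q): greatest fixpoint, start Z0 = {t0, t1, t2, t5}, keep only states in Sat with every successor in Z. Z1 = {t0, t5}; Z2 = {t5}; fixed.
Sat(AG (b & q)) = {t5}
EF (AG (b & q)): least fixpoint, start Z0 = {t5}, add states with some successor in Z. Z1 = {t4, t5}; Z2 = {t2, t4, t5}; Z3 = {t0, t2, t4, t5}; fixed.
Sat(EF (AG (b & q))) = {t0, t2, t4, t5}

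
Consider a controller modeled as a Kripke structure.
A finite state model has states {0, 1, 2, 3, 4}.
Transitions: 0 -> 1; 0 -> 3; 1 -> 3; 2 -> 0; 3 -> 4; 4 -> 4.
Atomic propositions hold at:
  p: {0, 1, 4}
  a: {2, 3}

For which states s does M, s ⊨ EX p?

{0, 2, 3, 4}

Sat(EX p) = {s : some successor in {0, 1, 4}} = {0, 2, 3, 4}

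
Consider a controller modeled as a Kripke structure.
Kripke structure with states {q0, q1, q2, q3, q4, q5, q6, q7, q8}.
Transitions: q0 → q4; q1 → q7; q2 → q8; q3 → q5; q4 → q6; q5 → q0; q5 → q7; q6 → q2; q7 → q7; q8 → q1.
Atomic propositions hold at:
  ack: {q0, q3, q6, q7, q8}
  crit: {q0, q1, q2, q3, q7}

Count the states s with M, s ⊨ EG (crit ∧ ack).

Sat(crit ∧ ack) = {q0, q3, q7}
EG (crit ∧ ack): greatest fixpoint, start Z0 = {q0, q3, q7}, keep only states in Sat with some successor in Z. Z1 = {q7}; fixed.
Sat(EG (crit ∧ ack)) = {q7}
|Sat(EG (crit ∧ ack))| = |{q7}| = 1.

1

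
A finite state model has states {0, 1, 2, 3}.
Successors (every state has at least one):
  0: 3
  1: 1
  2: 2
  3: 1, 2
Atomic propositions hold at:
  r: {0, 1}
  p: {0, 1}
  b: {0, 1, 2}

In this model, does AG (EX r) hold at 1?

Yes

Sat(EX r) = {s : some successor in {0, 1}} = {1, 3}
AG (EX r): greatest fixpoint, start Z0 = {1, 3}, keep only states in Sat with every successor in Z. Z1 = {1}; fixed.
Sat(AG (EX r)) = {1}
1 ∈ Sat(AG (EX r)) = {1}, so the formula holds at 1.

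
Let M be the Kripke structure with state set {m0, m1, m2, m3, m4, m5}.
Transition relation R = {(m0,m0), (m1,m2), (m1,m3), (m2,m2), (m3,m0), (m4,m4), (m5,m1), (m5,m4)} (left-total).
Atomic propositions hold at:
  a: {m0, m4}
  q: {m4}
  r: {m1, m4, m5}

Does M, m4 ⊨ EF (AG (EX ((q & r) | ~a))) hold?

Sat(q & r) = {m4}
Sat(~a) = {m1, m2, m3, m5}
Sat((q & r) | ~a) = {m1, m2, m3, m4, m5}
Sat(EX ((q & r) | ~a)) = {s : some successor in {m1, m2, m3, m4, m5}} = {m1, m2, m4, m5}
AG (EX ((q & r) | ~a)): greatest fixpoint, start Z0 = {m1, m2, m4, m5}, keep only states in Sat with every successor in Z. Z1 = {m2, m4, m5}; Z2 = {m2, m4}; fixed.
Sat(AG (EX ((q & r) | ~a))) = {m2, m4}
EF (AG (EX ((q & r) | ~a))): least fixpoint, start Z0 = {m2, m4}, add states with some successor in Z. Z1 = {m1, m2, m4, m5}; fixed.
Sat(EF (AG (EX ((q & r) | ~a)))) = {m1, m2, m4, m5}
m4 ∈ Sat(EF (AG (EX ((q & r) | ~a)))) = {m1, m2, m4, m5}, so the formula holds at m4.

Yes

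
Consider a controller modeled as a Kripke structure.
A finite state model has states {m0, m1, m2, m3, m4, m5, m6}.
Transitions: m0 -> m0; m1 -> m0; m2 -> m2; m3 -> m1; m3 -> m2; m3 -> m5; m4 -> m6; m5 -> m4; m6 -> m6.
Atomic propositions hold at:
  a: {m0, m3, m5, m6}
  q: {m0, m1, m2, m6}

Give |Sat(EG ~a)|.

Sat(~a) = {m1, m2, m4}
EG ~a: greatest fixpoint, start Z0 = {m1, m2, m4}, keep only states in Sat with some successor in Z. Z1 = {m2}; fixed.
Sat(EG ~a) = {m2}
|Sat(EG ~a)| = |{m2}| = 1.

1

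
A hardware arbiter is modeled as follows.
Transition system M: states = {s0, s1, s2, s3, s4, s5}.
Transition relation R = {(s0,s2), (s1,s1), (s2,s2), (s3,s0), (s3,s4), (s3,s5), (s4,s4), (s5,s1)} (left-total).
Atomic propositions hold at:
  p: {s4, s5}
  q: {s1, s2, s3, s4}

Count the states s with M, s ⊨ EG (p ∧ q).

Sat(p ∧ q) = {s4}
EG (p ∧ q): greatest fixpoint, start Z0 = {s4}, keep only states in Sat with some successor in Z. Already a fixed point.
Sat(EG (p ∧ q)) = {s4}
|Sat(EG (p ∧ q))| = |{s4}| = 1.

1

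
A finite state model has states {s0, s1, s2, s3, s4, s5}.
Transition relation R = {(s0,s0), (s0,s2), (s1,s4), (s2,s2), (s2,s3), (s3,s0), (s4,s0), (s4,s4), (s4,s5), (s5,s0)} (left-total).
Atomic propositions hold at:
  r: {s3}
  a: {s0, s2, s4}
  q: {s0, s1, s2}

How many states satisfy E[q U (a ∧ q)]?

2

Sat(a ∧ q) = {s0, s2}
E[q U (a ∧ q)]: least fixpoint, start Z0 = Sat((a ∧ q)) = {s0, s2}, add states in Sat(q) with some successor in Z. Already a fixed point.
Sat(E[q U (a ∧ q)]) = {s0, s2}
|Sat(E[q U (a ∧ q)])| = |{s0, s2}| = 2.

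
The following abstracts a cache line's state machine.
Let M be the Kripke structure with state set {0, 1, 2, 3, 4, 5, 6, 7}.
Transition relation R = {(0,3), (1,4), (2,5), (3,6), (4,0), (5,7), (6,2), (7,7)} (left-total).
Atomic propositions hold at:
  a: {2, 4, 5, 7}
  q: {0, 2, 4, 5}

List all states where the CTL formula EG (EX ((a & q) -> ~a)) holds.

Sat(a & q) = {2, 4, 5}
Sat(~a) = {0, 1, 3, 6}
Sat((a & q) -> ~a) = {0, 1, 3, 6, 7}
Sat(EX ((a & q) -> ~a)) = {s : some successor in {0, 1, 3, 6, 7}} = {0, 3, 4, 5, 7}
EG (EX ((a & q) -> ~a)): greatest fixpoint, start Z0 = {0, 3, 4, 5, 7}, keep only states in Sat with some successor in Z. Z1 = {0, 4, 5, 7}; Z2 = {4, 5, 7}; Z3 = {5, 7}; fixed.
Sat(EG (EX ((a & q) -> ~a))) = {5, 7}

{5, 7}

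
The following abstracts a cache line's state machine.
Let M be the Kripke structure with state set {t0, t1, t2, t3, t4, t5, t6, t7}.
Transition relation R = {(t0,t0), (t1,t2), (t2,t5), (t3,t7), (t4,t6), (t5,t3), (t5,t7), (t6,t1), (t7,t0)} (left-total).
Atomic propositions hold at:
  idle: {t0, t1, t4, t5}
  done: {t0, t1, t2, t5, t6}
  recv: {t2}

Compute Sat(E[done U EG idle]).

{t0}

EG idle: greatest fixpoint, start Z0 = {t0, t1, t4, t5}, keep only states in Sat with some successor in Z. Z1 = {t0}; fixed.
Sat(EG idle) = {t0}
E[done U EG idle]: least fixpoint, start Z0 = Sat(EG idle) = {t0}, add states in Sat(done) with some successor in Z. Already a fixed point.
Sat(E[done U EG idle]) = {t0}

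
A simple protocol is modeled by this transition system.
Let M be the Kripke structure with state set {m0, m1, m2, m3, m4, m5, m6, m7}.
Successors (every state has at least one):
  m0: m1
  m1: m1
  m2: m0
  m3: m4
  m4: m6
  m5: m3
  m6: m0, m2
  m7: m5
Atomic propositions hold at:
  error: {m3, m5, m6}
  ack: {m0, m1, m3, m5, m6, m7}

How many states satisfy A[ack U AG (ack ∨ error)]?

Sat(ack ∨ error) = {m0, m1, m3, m5, m6, m7}
AG (ack ∨ error): greatest fixpoint, start Z0 = {m0, m1, m3, m5, m6, m7}, keep only states in Sat with every successor in Z. Z1 = {m0, m1, m5, m7}; Z2 = {m0, m1, m7}; Z3 = {m0, m1}; fixed.
Sat(AG (ack ∨ error)) = {m0, m1}
A[ack U AG (ack ∨ error)]: least fixpoint, start Z0 = Sat(AG (ack ∨ error)) = {m0, m1}, add states in Sat(ack) with every successor in Z. Already a fixed point.
Sat(A[ack U AG (ack ∨ error)]) = {m0, m1}
|Sat(A[ack U AG (ack ∨ error)])| = |{m0, m1}| = 2.

2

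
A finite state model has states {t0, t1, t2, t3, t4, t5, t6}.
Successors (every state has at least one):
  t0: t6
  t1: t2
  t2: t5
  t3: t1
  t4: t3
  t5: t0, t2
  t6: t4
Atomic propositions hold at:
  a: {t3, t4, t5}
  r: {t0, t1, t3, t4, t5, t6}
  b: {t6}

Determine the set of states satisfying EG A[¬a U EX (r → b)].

{t1, t2, t5}

Sat(¬a) = {t0, t1, t2, t6}
Sat(r → b) = {t2, t6}
Sat(EX (r → b)) = {s : some successor in {t2, t6}} = {t0, t1, t5}
A[¬a U EX (r → b)]: least fixpoint, start Z0 = Sat(EX (r → b)) = {t0, t1, t5}, add states in Sat(¬a) with every successor in Z. Z1 = {t0, t1, t2, t5}; fixed.
Sat(A[¬a U EX (r → b)]) = {t0, t1, t2, t5}
EG A[¬a U EX (r → b)]: greatest fixpoint, start Z0 = {t0, t1, t2, t5}, keep only states in Sat with some successor in Z. Z1 = {t1, t2, t5}; fixed.
Sat(EG A[¬a U EX (r → b)]) = {t1, t2, t5}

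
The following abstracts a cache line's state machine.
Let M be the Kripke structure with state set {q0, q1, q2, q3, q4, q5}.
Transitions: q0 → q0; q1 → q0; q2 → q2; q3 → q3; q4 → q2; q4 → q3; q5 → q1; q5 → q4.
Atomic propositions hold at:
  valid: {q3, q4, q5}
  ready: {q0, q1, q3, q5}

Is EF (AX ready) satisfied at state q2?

Sat(AX ready) = {s : every successor in {q0, q1, q3, q5}} = {q0, q1, q3}
EF (AX ready): least fixpoint, start Z0 = {q0, q1, q3}, add states with some successor in Z. Z1 = {q0, q1, q3, q4, q5}; fixed.
Sat(EF (AX ready)) = {q0, q1, q3, q4, q5}
q2 ∉ Sat(EF (AX ready)) = {q0, q1, q3, q4, q5}, so the formula does not hold at q2.

No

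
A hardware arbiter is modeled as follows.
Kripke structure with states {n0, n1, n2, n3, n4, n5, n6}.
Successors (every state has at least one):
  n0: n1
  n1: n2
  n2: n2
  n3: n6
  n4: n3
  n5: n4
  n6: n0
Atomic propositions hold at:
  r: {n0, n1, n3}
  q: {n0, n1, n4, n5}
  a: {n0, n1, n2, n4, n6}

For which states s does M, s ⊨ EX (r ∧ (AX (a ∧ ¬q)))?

{n0, n4}

Sat(¬q) = {n2, n3, n6}
Sat(a ∧ ¬q) = {n2, n6}
Sat(AX (a ∧ ¬q)) = {s : every successor in {n2, n6}} = {n1, n2, n3}
Sat(r ∧ (AX (a ∧ ¬q))) = {n1, n3}
Sat(EX (r ∧ (AX (a ∧ ¬q)))) = {s : some successor in {n1, n3}} = {n0, n4}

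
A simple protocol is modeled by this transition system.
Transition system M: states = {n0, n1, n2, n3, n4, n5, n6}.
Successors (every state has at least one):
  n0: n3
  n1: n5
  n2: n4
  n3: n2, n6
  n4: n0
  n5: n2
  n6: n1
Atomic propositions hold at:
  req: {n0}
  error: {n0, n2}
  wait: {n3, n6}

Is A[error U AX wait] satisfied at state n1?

Sat(AX wait) = {s : every successor in {n3, n6}} = {n0}
A[error U AX wait]: least fixpoint, start Z0 = Sat(AX wait) = {n0}, add states in Sat(error) with every successor in Z. Already a fixed point.
Sat(A[error U AX wait]) = {n0}
n1 ∉ Sat(A[error U AX wait]) = {n0}, so the formula does not hold at n1.

No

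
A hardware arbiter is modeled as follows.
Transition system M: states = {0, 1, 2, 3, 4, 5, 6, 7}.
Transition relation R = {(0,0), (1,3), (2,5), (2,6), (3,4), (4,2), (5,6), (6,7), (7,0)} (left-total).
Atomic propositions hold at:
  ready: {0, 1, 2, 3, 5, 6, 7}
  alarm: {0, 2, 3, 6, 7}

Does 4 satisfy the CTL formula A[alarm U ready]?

No

A[alarm U ready]: least fixpoint, start Z0 = Sat(ready) = {0, 1, 2, 3, 5, 6, 7}, add states in Sat(alarm) with every successor in Z. Already a fixed point.
Sat(A[alarm U ready]) = {0, 1, 2, 3, 5, 6, 7}
4 ∉ Sat(A[alarm U ready]) = {0, 1, 2, 3, 5, 6, 7}, so the formula does not hold at 4.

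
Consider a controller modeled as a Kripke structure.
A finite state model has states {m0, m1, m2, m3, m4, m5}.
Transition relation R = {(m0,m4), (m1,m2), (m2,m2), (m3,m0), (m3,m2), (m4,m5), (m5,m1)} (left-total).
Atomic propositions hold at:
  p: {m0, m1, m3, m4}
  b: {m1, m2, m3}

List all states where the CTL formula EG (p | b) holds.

{m1, m2, m3}

Sat(p | b) = {m0, m1, m2, m3, m4}
EG (p | b): greatest fixpoint, start Z0 = {m0, m1, m2, m3, m4}, keep only states in Sat with some successor in Z. Z1 = {m0, m1, m2, m3}; Z2 = {m1, m2, m3}; fixed.
Sat(EG (p | b)) = {m1, m2, m3}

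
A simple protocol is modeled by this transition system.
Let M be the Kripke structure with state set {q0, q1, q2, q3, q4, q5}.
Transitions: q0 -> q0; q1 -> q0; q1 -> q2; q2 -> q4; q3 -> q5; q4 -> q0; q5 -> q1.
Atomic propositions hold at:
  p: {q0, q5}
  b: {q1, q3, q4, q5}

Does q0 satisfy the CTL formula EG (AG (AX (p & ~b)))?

Yes

Sat(~b) = {q0, q2}
Sat(p & ~b) = {q0}
Sat(AX (p & ~b)) = {s : every successor in {q0}} = {q0, q4}
AG (AX (p & ~b)): greatest fixpoint, start Z0 = {q0, q4}, keep only states in Sat with every successor in Z. Already a fixed point.
Sat(AG (AX (p & ~b))) = {q0, q4}
EG (AG (AX (p & ~b))): greatest fixpoint, start Z0 = {q0, q4}, keep only states in Sat with some successor in Z. Already a fixed point.
Sat(EG (AG (AX (p & ~b)))) = {q0, q4}
q0 ∈ Sat(EG (AG (AX (p & ~b)))) = {q0, q4}, so the formula holds at q0.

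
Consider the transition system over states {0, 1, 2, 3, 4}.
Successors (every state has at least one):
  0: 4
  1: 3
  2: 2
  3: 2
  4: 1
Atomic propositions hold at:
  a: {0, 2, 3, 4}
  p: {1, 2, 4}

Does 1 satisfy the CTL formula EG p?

EG p: greatest fixpoint, start Z0 = {1, 2, 4}, keep only states in Sat with some successor in Z. Z1 = {2, 4}; Z2 = {2}; fixed.
Sat(EG p) = {2}
1 ∉ Sat(EG p) = {2}, so the formula does not hold at 1.

No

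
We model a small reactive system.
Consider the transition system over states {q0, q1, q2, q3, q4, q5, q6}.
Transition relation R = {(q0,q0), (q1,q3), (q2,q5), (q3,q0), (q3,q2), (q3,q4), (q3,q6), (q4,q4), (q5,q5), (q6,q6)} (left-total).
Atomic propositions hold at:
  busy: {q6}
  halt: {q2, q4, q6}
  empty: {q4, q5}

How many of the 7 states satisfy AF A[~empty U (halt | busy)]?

3

Sat(~empty) = {q0, q1, q2, q3, q6}
Sat(halt | busy) = {q2, q4, q6}
A[~empty U (halt | busy)]: least fixpoint, start Z0 = Sat((halt | busy)) = {q2, q4, q6}, add states in Sat(~empty) with every successor in Z. Already a fixed point.
Sat(A[~empty U (halt | busy)]) = {q2, q4, q6}
AF A[~empty U (halt | busy)]: least fixpoint, start Z0 = {q2, q4, q6}, add states with every successor in Z. Already a fixed point.
Sat(AF A[~empty U (halt | busy)]) = {q2, q4, q6}
|Sat(AF A[~empty U (halt | busy)])| = |{q2, q4, q6}| = 3.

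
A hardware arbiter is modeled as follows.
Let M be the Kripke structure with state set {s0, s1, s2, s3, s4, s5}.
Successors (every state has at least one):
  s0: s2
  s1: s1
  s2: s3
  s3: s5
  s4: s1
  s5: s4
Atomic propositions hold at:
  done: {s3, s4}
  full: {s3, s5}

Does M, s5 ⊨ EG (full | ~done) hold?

No

Sat(~done) = {s0, s1, s2, s5}
Sat(full | ~done) = {s0, s1, s2, s3, s5}
EG (full | ~done): greatest fixpoint, start Z0 = {s0, s1, s2, s3, s5}, keep only states in Sat with some successor in Z. Z1 = {s0, s1, s2, s3}; Z2 = {s0, s1, s2}; Z3 = {s0, s1}; Z4 = {s1}; fixed.
Sat(EG (full | ~done)) = {s1}
s5 ∉ Sat(EG (full | ~done)) = {s1}, so the formula does not hold at s5.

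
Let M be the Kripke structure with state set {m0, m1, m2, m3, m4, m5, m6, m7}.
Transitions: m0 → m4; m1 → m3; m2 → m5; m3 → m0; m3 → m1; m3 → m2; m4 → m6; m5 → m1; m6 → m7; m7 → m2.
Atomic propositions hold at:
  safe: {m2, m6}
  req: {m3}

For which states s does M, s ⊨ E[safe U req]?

{m3}

E[safe U req]: least fixpoint, start Z0 = Sat(req) = {m3}, add states in Sat(safe) with some successor in Z. Already a fixed point.
Sat(E[safe U req]) = {m3}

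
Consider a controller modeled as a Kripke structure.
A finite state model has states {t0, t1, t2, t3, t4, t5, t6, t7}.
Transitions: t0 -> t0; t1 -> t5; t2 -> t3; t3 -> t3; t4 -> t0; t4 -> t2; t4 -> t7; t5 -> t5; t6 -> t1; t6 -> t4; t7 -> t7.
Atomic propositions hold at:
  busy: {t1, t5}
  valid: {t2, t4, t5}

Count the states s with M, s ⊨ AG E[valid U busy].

E[valid U busy]: least fixpoint, start Z0 = Sat(busy) = {t1, t5}, add states in Sat(valid) with some successor in Z. Already a fixed point.
Sat(E[valid U busy]) = {t1, t5}
AG E[valid U busy]: greatest fixpoint, start Z0 = {t1, t5}, keep only states in Sat with every successor in Z. Already a fixed point.
Sat(AG E[valid U busy]) = {t1, t5}
|Sat(AG E[valid U busy])| = |{t1, t5}| = 2.

2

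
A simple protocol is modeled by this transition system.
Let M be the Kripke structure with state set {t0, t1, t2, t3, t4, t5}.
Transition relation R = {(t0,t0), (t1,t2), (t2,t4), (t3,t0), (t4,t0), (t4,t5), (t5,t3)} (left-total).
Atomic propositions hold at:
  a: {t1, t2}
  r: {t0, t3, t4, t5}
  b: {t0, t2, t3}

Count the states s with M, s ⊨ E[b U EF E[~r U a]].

2

Sat(~r) = {t1, t2}
E[~r U a]: least fixpoint, start Z0 = Sat(a) = {t1, t2}, add states in Sat(~r) with some successor in Z. Already a fixed point.
Sat(E[~r U a]) = {t1, t2}
EF E[~r U a]: least fixpoint, start Z0 = {t1, t2}, add states with some successor in Z. Already a fixed point.
Sat(EF E[~r U a]) = {t1, t2}
E[b U EF E[~r U a]]: least fixpoint, start Z0 = Sat(EF E[~r U a]) = {t1, t2}, add states in Sat(b) with some successor in Z. Already a fixed point.
Sat(E[b U EF E[~r U a]]) = {t1, t2}
|Sat(E[b U EF E[~r U a]])| = |{t1, t2}| = 2.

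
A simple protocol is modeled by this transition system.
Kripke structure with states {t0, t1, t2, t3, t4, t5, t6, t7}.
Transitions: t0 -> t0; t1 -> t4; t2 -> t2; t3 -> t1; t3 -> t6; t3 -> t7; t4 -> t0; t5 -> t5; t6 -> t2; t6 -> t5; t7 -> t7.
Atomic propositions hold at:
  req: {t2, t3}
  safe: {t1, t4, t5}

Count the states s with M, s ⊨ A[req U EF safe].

EF safe: least fixpoint, start Z0 = {t1, t4, t5}, add states with some successor in Z. Z1 = {t1, t3, t4, t5, t6}; fixed.
Sat(EF safe) = {t1, t3, t4, t5, t6}
A[req U EF safe]: least fixpoint, start Z0 = Sat(EF safe) = {t1, t3, t4, t5, t6}, add states in Sat(req) with every successor in Z. Already a fixed point.
Sat(A[req U EF safe]) = {t1, t3, t4, t5, t6}
|Sat(A[req U EF safe])| = |{t1, t3, t4, t5, t6}| = 5.

5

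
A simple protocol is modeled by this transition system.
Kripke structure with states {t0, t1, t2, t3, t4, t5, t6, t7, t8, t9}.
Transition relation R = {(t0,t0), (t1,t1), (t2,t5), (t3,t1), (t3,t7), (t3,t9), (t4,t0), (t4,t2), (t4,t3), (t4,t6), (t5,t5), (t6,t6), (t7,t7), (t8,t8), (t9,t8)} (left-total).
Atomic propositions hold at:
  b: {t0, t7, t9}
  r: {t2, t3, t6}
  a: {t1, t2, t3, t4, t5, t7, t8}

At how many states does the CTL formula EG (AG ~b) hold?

5

Sat(~b) = {t1, t2, t3, t4, t5, t6, t8}
AG ~b: greatest fixpoint, start Z0 = {t1, t2, t3, t4, t5, t6, t8}, keep only states in Sat with every successor in Z. Z1 = {t1, t2, t5, t6, t8}; fixed.
Sat(AG ~b) = {t1, t2, t5, t6, t8}
EG (AG ~b): greatest fixpoint, start Z0 = {t1, t2, t5, t6, t8}, keep only states in Sat with some successor in Z. Already a fixed point.
Sat(EG (AG ~b)) = {t1, t2, t5, t6, t8}
|Sat(EG (AG ~b))| = |{t1, t2, t5, t6, t8}| = 5.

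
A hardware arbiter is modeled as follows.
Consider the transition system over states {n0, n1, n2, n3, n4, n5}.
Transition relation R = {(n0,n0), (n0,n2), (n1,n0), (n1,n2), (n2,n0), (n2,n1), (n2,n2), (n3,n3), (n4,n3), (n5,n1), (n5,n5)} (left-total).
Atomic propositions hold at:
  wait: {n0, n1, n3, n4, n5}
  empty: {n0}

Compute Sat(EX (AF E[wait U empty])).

{n0, n1, n2, n5}

E[wait U empty]: least fixpoint, start Z0 = Sat(empty) = {n0}, add states in Sat(wait) with some successor in Z. Z1 = {n0, n1}; Z2 = {n0, n1, n5}; fixed.
Sat(E[wait U empty]) = {n0, n1, n5}
AF E[wait U empty]: least fixpoint, start Z0 = {n0, n1, n5}, add states with every successor in Z. Already a fixed point.
Sat(AF E[wait U empty]) = {n0, n1, n5}
Sat(EX (AF E[wait U empty])) = {s : some successor in {n0, n1, n5}} = {n0, n1, n2, n5}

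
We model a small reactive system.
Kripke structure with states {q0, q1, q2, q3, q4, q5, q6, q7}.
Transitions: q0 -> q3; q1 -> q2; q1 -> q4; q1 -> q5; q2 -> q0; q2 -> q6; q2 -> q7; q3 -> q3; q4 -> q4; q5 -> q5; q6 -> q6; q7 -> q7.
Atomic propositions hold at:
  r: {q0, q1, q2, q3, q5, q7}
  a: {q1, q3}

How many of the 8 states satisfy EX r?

Sat(EX r) = {s : some successor in {q0, q1, q2, q3, q5, q7}} = {q0, q1, q2, q3, q5, q7}
|Sat(EX r)| = |{q0, q1, q2, q3, q5, q7}| = 6.

6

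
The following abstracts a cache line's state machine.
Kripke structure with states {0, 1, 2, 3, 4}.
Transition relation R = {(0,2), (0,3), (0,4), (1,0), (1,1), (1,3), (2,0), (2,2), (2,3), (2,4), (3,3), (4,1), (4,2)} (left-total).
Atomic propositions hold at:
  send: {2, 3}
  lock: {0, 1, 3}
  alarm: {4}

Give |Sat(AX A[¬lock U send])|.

Sat(¬lock) = {2, 4}
A[¬lock U send]: least fixpoint, start Z0 = Sat(send) = {2, 3}, add states in Sat(¬lock) with every successor in Z. Already a fixed point.
Sat(A[¬lock U send]) = {2, 3}
Sat(AX A[¬lock U send]) = {s : every successor in {2, 3}} = {3}
|Sat(AX A[¬lock U send])| = |{3}| = 1.

1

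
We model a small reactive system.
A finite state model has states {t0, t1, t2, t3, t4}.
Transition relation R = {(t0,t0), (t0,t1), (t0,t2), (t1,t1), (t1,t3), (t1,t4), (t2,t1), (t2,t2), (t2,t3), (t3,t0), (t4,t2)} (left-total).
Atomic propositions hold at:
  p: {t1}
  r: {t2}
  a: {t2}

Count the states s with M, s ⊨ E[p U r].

1

E[p U r]: least fixpoint, start Z0 = Sat(r) = {t2}, add states in Sat(p) with some successor in Z. Already a fixed point.
Sat(E[p U r]) = {t2}
|Sat(E[p U r])| = |{t2}| = 1.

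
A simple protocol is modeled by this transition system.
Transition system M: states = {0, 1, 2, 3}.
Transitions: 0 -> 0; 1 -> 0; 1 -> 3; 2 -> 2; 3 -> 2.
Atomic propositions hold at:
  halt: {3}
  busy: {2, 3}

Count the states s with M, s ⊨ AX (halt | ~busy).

2

Sat(~busy) = {0, 1}
Sat(halt | ~busy) = {0, 1, 3}
Sat(AX (halt | ~busy)) = {s : every successor in {0, 1, 3}} = {0, 1}
|Sat(AX (halt | ~busy))| = |{0, 1}| = 2.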